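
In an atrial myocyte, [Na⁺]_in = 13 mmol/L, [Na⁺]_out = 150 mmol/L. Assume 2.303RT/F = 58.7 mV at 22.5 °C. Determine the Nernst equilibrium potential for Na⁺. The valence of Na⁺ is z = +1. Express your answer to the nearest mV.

E = (58.7/z) · log₁₀([Na⁺]_out/[Na⁺]_in) with z = +1.
= (58.7/1) · log₁₀(150/13) = 58.70 · log₁₀(11.54)
= 58.70 · (1.0621) = 62.35 mV

62 mV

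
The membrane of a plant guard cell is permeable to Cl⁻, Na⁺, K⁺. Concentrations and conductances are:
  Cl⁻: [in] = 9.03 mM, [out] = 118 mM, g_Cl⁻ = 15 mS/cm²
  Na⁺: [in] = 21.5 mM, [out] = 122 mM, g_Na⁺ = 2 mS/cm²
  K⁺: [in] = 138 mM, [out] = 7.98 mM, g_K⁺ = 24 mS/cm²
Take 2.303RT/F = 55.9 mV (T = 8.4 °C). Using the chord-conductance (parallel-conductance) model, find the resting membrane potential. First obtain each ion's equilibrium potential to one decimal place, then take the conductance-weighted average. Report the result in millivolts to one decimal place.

E_Cl⁻ = (55.9/-1)·log₁₀(118/9.03) = -62.4 mV
E_Na⁺ = (55.9/1)·log₁₀(122/21.5) = 42.1 mV
E_K⁺ = (55.9/1)·log₁₀(7.98/138) = -69.2 mV
Vm = (Σ gᵢEᵢ)/(Σ gᵢ) = (15·-62.4 + 2·42.1 + 24·-69.2) / (15 + 2 + 24)
= -2512.60 / 41 = -61.28 mV

-61.3 mV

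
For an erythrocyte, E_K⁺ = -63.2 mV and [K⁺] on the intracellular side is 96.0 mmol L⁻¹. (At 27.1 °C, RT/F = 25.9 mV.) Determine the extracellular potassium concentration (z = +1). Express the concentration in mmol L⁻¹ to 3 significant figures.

Nernst: E = (25.9/1) · ln([out]/[in]), so ln([out]/[in]) = -63.2 × 1 / 25.9 = -2.4402.
[out]/[in] = e^(-2.4402) = 0.08715.
[out] = 0.08715 × 96.0 = 8.366 mmol L⁻¹.

8.37 mmol L⁻¹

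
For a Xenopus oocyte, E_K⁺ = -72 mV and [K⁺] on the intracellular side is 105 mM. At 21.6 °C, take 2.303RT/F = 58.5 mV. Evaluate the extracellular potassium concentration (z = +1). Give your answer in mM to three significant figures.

Nernst: E = (58.5/1) · log₁₀([out]/[in]), so log₁₀([out]/[in]) = -72.0 × 1 / 58.5 = -1.2308.
[out]/[in] = 10^(-1.2308) = 0.05878.
[out] = 0.05878 × 105 = 6.172 mM.

6.17 mM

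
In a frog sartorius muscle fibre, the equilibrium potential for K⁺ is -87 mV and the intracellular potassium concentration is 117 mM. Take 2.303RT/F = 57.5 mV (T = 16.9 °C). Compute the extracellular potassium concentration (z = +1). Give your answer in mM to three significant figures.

3.59 mM

Nernst: E = (57.5/1) · log₁₀([out]/[in]), so log₁₀([out]/[in]) = -87.0 × 1 / 57.5 = -1.5130.
[out]/[in] = 10^(-1.5130) = 0.03069.
[out] = 0.03069 × 117 = 3.59 mM.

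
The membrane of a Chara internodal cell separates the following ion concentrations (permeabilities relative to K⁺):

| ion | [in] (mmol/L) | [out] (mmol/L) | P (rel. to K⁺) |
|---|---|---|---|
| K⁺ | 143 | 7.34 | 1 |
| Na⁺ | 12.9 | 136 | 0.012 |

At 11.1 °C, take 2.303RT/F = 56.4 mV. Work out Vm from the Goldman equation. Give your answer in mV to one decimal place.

Vm = 56.4 · log₁₀[(Σ P·[cation]ₒ + Σ P·[anion]ᵢ) / (Σ P·[cation]ᵢ + Σ P·[anion]ₒ)]
Numerator = 1×7.34 + 0.012×136 = 8.972
Denominator = 1×143 + 0.012×12.9 = 143.2
Vm = 56.4 · log₁₀(0.062673) = 56.4 × (-1.2029) = -67.84 mV

-67.8 mV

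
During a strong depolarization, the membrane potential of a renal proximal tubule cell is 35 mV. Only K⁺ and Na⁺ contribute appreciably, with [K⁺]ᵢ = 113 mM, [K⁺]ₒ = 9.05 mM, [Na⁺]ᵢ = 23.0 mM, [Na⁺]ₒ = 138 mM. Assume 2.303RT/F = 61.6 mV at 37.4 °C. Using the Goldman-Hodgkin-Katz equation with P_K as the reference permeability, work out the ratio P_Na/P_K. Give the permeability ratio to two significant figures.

7.7

Let α = P_Na/P_K. GHK: Vm = 61.6·log₁₀[(Kₒ + α·Naₒ)/(Kᵢ + α·Naᵢ)].
10^(Vm/61.6) = 10^(35.0/61.6) = 3.6998
So 3.6998·(Kᵢ + α·Naᵢ) = Kₒ + α·Naₒ → α = (3.6998·113.0 − 9.05) / (138.0 − 3.6998·23.0)
α = (418.1 − 9.05) / (138.0 − 85.1) = 409/52.9 = 7.732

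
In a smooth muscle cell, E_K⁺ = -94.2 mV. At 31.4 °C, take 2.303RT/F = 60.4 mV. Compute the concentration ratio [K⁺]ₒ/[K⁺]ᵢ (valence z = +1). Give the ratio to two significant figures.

log₁₀([out]/[in]) = E·z/(60.4) = -94.2 × 1 / 60.4 = -1.5596
[out]/[in] = 10^(-1.5596) = 0.02757

0.028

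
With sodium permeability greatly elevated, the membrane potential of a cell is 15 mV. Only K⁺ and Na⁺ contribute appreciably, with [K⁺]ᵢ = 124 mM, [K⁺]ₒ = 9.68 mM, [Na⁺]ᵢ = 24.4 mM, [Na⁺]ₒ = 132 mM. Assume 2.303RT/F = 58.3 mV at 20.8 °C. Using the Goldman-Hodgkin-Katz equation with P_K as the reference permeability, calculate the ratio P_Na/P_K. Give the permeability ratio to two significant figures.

2.4

Let α = P_Na/P_K. GHK: Vm = 58.3·log₁₀[(Kₒ + α·Naₒ)/(Kᵢ + α·Naᵢ)].
10^(Vm/58.3) = 10^(15.0/58.3) = 1.8084
So 1.8084·(Kᵢ + α·Naᵢ) = Kₒ + α·Naₒ → α = (1.8084·124.0 − 9.68) / (132.0 − 1.8084·24.4)
α = (224.2 − 9.68) / (132.0 − 44.12) = 214.6/87.88 = 2.442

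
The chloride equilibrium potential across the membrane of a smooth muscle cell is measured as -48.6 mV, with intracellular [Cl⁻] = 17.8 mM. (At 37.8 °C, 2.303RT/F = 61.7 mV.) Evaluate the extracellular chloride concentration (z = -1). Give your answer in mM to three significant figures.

109 mM

Nernst: E = (61.7/-1) · log₁₀([out]/[in]), so log₁₀([out]/[in]) = -48.6 × -1 / 61.7 = 0.7877.
[out]/[in] = 10^(0.7877) = 6.133.
[out] = 6.133 × 17.8 = 109.2 mM.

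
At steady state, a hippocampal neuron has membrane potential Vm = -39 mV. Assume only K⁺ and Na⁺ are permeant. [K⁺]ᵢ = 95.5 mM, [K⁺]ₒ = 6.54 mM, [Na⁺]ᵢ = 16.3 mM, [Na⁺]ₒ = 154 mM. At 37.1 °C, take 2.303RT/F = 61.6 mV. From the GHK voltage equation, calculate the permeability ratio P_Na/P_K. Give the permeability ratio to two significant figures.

0.10

Let α = P_Na/P_K. GHK: Vm = 61.6·log₁₀[(Kₒ + α·Naₒ)/(Kᵢ + α·Naᵢ)].
10^(Vm/61.6) = 10^(-39.0/61.6) = 0.23275
So 0.23275·(Kᵢ + α·Naᵢ) = Kₒ + α·Naₒ → α = (0.23275·95.5 − 6.54) / (154.0 − 0.23275·16.3)
α = (22.23 − 6.54) / (154.0 − 3.794) = 15.69/150.2 = 0.1044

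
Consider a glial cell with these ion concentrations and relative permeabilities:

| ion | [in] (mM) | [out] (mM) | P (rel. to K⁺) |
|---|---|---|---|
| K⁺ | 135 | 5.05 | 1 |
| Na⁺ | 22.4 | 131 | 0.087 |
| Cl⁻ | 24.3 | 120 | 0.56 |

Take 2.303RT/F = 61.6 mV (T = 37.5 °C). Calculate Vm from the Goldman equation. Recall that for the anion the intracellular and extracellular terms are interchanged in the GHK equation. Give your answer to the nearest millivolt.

-51 mV

Vm = 61.6 · log₁₀[(Σ P·[cation]ₒ + Σ P·[anion]ᵢ) / (Σ P·[cation]ᵢ + Σ P·[anion]ₒ)]
Numerator = 1×5.05 + 0.087×131 + 0.56×24.3 = 30.05
Denominator = 1×135 + 0.087×22.4 + 0.56×120 = 204.1
Vm = 61.6 · log₁₀(0.14722) = 61.6 × (-0.8320) = -51.25 mV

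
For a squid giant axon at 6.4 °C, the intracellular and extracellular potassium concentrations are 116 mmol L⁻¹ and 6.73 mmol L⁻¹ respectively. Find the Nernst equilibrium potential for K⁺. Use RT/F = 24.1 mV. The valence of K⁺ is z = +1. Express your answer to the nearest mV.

E = (24.1/z) · ln([K⁺]_out/[K⁺]_in) with z = +1.
= (24.1/1) · ln(6.73/116) = 24.10 · ln(0.05802)
= 24.10 · (-2.8470) = -68.61 mV

-69 mV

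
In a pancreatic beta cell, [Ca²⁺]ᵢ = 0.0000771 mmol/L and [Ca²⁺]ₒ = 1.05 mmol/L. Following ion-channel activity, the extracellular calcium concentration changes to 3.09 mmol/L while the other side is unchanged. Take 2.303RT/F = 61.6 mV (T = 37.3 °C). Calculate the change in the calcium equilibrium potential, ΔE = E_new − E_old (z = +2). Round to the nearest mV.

14 mV

E_old = (61.6/2)·log₁₀(1.05/0.0000771) = 127.33 mV
E_new = (61.6/2)·log₁₀(3.09/0.0000771) = 141.77 mV
ΔE = 141.77 − (127.33) = 14.44 mV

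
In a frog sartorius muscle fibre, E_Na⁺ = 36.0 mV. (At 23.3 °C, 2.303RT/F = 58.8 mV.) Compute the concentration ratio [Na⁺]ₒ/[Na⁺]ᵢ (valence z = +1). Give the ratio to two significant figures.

4.1

log₁₀([out]/[in]) = E·z/(58.8) = 36.0 × 1 / 58.8 = 0.6122
[out]/[in] = 10^(0.6122) = 4.095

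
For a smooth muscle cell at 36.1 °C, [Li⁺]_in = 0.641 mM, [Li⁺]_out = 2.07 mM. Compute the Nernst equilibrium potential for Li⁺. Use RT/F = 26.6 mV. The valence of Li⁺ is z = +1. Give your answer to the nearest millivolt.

E = (26.6/z) · ln([Li⁺]_out/[Li⁺]_in) with z = +1.
= (26.6/1) · ln(2.07/0.641) = 26.60 · ln(3.229)
= 26.60 · (1.1723) = 31.18 mV

31 mV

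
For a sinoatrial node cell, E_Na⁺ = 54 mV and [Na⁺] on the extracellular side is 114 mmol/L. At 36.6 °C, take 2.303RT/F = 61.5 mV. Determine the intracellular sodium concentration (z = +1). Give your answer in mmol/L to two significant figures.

15 mmol/L

Nernst: E = (61.5/1) · log₁₀([out]/[in]), so log₁₀([out]/[in]) = 54.0 × 1 / 61.5 = 0.8780.
[out]/[in] = 10^(0.8780) = 7.552.
[in] = 114 / 7.552 = 15.1 mmol/L.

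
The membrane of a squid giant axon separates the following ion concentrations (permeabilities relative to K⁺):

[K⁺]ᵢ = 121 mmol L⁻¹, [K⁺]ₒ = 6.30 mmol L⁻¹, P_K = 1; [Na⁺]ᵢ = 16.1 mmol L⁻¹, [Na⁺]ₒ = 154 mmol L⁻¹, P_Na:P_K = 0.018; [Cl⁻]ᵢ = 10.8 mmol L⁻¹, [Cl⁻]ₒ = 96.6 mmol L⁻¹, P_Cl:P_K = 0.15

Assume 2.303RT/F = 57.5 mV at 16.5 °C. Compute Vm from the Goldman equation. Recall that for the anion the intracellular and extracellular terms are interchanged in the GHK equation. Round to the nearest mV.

Vm = 57.5 · log₁₀[(Σ P·[cation]ₒ + Σ P·[anion]ᵢ) / (Σ P·[cation]ᵢ + Σ P·[anion]ₒ)]
Numerator = 1×6.30 + 0.018×154 + 0.15×10.8 = 10.69
Denominator = 1×121 + 0.018×16.1 + 0.15×96.6 = 135.8
Vm = 57.5 · log₁₀(0.078745) = 57.5 × (-1.1038) = -63.47 mV

-63 mV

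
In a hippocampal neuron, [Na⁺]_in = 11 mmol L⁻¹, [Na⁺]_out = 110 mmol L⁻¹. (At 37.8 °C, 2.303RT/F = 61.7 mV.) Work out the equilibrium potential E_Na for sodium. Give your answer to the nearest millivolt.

E = (61.7/z) · log₁₀([Na⁺]_out/[Na⁺]_in) with z = +1.
= (61.7/1) · log₁₀(110/11) = 61.70 · log₁₀(10)
= 61.70 · (1.0000) = 61.70 mV

62 mV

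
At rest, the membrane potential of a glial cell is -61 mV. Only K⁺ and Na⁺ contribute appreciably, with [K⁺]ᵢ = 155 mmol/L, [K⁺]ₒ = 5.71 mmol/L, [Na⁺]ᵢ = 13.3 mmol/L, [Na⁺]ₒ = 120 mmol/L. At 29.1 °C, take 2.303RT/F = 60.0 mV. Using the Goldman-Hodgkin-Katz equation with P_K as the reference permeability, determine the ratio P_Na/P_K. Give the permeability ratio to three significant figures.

0.0775

Let α = P_Na/P_K. GHK: Vm = 60.0·log₁₀[(Kₒ + α·Naₒ)/(Kᵢ + α·Naᵢ)].
10^(Vm/60.0) = 10^(-61.0/60.0) = 0.096235
So 0.096235·(Kᵢ + α·Naᵢ) = Kₒ + α·Naₒ → α = (0.096235·155.0 − 5.71) / (120.0 − 0.096235·13.3)
α = (14.92 − 5.71) / (120.0 − 1.28) = 9.206/118.7 = 0.07755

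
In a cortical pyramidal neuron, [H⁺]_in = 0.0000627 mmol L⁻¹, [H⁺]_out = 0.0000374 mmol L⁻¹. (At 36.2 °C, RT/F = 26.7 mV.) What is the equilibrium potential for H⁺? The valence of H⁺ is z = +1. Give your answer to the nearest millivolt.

E = (26.7/z) · ln([H⁺]_out/[H⁺]_in) with z = +1.
= (26.7/1) · ln(0.0000374/0.0000627) = 26.70 · ln(0.5965)
= 26.70 · (-0.5167) = -13.80 mV

-14 mV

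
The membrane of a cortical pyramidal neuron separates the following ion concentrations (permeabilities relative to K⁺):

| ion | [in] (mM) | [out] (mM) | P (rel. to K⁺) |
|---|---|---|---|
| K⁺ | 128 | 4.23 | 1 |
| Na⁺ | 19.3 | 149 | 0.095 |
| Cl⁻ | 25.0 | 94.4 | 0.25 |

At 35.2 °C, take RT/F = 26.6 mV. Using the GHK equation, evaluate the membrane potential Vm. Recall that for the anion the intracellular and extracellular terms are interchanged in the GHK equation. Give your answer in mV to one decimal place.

-48.7 mV

Vm = 26.6 · ln[(Σ P·[cation]ₒ + Σ P·[anion]ᵢ) / (Σ P·[cation]ᵢ + Σ P·[anion]ₒ)]
Numerator = 1×4.23 + 0.095×149 + 0.25×25.0 = 24.63
Denominator = 1×128 + 0.095×19.3 + 0.25×94.4 = 153.4
Vm = 26.6 · ln(0.16056) = 26.6 × (-1.8291) = -48.65 mV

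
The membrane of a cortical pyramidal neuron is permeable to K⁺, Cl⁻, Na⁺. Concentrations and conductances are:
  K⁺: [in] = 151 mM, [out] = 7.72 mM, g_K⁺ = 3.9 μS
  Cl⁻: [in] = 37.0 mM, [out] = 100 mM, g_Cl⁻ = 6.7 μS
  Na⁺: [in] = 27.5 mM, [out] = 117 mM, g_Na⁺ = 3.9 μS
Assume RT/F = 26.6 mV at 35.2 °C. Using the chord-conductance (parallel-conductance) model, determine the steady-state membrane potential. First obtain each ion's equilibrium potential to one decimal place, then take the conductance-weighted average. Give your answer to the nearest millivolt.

E_K⁺ = (26.6/1)·ln(7.72/151) = -79.1 mV
E_Cl⁻ = (26.6/-1)·ln(100/37.0) = -26.4 mV
E_Na⁺ = (26.6/1)·ln(117/27.5) = 38.5 mV
Vm = (Σ gᵢEᵢ)/(Σ gᵢ) = (3.9·-79.1 + 6.7·-26.4 + 3.9·38.5) / (3.9 + 6.7 + 3.9)
= -335.22 / 14.5 = -23.12 mV

-23 mV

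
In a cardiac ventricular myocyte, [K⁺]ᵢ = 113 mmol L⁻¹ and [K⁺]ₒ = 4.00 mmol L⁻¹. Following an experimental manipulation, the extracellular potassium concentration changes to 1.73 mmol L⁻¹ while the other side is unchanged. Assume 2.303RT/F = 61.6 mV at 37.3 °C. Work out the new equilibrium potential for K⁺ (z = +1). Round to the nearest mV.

-112 mV

After the shift: [K⁺]_out = 1.73, [K⁺]_in = 113 mmol L⁻¹.
E_new = (61.6/1)·log₁₀(1.73/113) = 61.60 · (-1.8150) = -111.81 mV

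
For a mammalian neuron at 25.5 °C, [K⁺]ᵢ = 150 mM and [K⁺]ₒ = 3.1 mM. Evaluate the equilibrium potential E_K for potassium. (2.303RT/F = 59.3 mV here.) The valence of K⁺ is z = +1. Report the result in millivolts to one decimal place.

E = (59.3/z) · log₁₀([K⁺]_out/[K⁺]_in) with z = +1.
= (59.3/1) · log₁₀(3.1/150) = 59.30 · log₁₀(0.02067)
= 59.30 · (-1.6847) = -99.90 mV

-99.9 mV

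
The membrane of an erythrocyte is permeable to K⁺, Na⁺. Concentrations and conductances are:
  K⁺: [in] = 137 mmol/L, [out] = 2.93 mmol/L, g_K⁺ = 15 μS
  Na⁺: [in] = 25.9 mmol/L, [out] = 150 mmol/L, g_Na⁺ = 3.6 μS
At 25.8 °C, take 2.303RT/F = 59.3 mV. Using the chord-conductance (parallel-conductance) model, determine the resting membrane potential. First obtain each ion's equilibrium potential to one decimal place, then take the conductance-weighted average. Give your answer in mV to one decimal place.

E_K⁺ = (59.3/1)·log₁₀(2.93/137) = -99.0 mV
E_Na⁺ = (59.3/1)·log₁₀(150/25.9) = 45.2 mV
Vm = (Σ gᵢEᵢ)/(Σ gᵢ) = (15·-99.0 + 3.6·45.2) / (15 + 3.6)
= -1322.28 / 18.6 = -71.09 mV

-71.1 mV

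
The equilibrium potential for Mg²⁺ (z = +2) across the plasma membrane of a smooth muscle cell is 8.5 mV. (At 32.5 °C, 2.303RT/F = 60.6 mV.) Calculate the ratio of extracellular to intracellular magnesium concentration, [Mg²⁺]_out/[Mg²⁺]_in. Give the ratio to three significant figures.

1.91

log₁₀([out]/[in]) = E·z/(60.6) = 8.5 × 2 / 60.6 = 0.2805
[out]/[in] = 10^(0.2805) = 1.908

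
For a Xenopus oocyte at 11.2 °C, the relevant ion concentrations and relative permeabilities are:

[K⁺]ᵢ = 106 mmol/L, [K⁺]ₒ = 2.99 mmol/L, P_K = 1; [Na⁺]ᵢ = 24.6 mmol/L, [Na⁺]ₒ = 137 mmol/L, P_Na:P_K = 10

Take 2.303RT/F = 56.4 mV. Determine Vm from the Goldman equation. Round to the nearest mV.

33 mV

Vm = 56.4 · log₁₀[(Σ P·[cation]ₒ + Σ P·[anion]ᵢ) / (Σ P·[cation]ᵢ + Σ P·[anion]ₒ)]
Numerator = 1×2.99 + 10×137 = 1373
Denominator = 1×106 + 10×24.6 = 352
Vm = 56.4 · log₁₀(3.9005) = 56.4 × (0.5911) = 33.34 mV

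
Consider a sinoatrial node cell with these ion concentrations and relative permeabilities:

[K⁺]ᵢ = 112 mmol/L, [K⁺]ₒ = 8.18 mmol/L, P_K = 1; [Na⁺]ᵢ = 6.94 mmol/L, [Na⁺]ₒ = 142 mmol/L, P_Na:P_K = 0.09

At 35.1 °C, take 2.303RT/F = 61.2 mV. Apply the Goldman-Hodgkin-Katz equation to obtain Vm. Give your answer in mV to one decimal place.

-44.7 mV

Vm = 61.2 · log₁₀[(Σ P·[cation]ₒ + Σ P·[anion]ᵢ) / (Σ P·[cation]ᵢ + Σ P·[anion]ₒ)]
Numerator = 1×8.18 + 0.09×142 = 20.96
Denominator = 1×112 + 0.09×6.94 = 112.6
Vm = 61.2 · log₁₀(0.1861) = 61.2 × (-0.7302) = -44.69 mV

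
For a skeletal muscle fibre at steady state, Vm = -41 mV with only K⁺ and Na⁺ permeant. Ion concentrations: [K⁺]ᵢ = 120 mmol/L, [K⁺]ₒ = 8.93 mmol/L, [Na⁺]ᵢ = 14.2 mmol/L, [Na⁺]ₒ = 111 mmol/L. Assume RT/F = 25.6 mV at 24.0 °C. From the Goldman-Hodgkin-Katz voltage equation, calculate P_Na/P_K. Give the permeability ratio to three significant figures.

0.141

Let α = P_Na/P_K. GHK: Vm = 25.6·ln[(Kₒ + α·Naₒ)/(Kᵢ + α·Naᵢ)].
e^(Vm/25.6) = e^(-41.0/25.6) = 0.20158
So 0.20158·(Kᵢ + α·Naᵢ) = Kₒ + α·Naₒ → α = (0.20158·120.0 − 8.93) / (111.0 − 0.20158·14.2)
α = (24.19 − 8.93) / (111.0 − 2.862) = 15.26/108.1 = 0.1411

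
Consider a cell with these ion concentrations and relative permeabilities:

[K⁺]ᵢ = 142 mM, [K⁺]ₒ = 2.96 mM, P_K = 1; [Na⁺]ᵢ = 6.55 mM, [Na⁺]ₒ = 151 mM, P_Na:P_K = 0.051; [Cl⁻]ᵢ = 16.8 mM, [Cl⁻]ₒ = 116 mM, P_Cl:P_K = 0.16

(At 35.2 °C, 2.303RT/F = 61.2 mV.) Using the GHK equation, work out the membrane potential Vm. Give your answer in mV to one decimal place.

Vm = 61.2 · log₁₀[(Σ P·[cation]ₒ + Σ P·[anion]ᵢ) / (Σ P·[cation]ᵢ + Σ P·[anion]ₒ)]
Numerator = 1×2.96 + 0.051×151 + 0.16×16.8 = 13.35
Denominator = 1×142 + 0.051×6.55 + 0.16×116 = 160.9
Vm = 61.2 · log₁₀(0.082968) = 61.2 × (-1.0811) = -66.16 mV

-66.2 mV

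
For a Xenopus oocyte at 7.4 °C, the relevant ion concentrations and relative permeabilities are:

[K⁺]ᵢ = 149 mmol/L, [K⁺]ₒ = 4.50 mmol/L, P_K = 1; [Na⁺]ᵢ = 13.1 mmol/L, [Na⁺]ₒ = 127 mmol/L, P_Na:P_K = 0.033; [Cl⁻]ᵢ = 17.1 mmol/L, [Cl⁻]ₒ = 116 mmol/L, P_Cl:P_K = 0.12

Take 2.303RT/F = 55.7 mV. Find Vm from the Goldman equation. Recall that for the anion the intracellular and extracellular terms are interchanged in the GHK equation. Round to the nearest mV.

-66 mV

Vm = 55.7 · log₁₀[(Σ P·[cation]ₒ + Σ P·[anion]ᵢ) / (Σ P·[cation]ᵢ + Σ P·[anion]ₒ)]
Numerator = 1×4.50 + 0.033×127 + 0.12×17.1 = 10.74
Denominator = 1×149 + 0.033×13.1 + 0.12×116 = 163.4
Vm = 55.7 · log₁₀(0.065766) = 55.7 × (-1.1820) = -65.84 mV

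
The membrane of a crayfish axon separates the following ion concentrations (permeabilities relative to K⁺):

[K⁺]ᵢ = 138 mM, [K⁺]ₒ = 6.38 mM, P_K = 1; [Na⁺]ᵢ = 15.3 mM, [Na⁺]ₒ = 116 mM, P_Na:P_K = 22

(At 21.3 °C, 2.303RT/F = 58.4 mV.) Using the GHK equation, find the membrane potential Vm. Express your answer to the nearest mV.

43 mV

Vm = 58.4 · log₁₀[(Σ P·[cation]ₒ + Σ P·[anion]ᵢ) / (Σ P·[cation]ᵢ + Σ P·[anion]ₒ)]
Numerator = 1×6.38 + 22×116 = 2558
Denominator = 1×138 + 22×15.3 = 474.6
Vm = 58.4 · log₁₀(5.3906) = 58.4 × (0.7316) = 42.73 mV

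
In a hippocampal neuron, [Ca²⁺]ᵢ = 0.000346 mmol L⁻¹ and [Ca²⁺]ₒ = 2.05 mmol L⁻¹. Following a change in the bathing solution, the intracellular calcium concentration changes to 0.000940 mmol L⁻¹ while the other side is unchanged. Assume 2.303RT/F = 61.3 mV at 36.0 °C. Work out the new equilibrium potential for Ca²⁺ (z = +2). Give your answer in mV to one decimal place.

102.3 mV

After the shift: [Ca²⁺]_out = 2.05, [Ca²⁺]_in = 0.000940 mmol L⁻¹.
E_new = (61.3/2)·log₁₀(2.05/0.000940) = 30.65 · (3.3386) = 102.33 mV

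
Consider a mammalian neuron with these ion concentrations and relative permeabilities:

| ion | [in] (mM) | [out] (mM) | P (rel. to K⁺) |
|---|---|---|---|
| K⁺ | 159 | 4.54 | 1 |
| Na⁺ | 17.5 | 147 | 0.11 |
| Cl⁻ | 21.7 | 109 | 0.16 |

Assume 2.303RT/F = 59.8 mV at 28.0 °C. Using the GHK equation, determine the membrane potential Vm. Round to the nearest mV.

-52 mV

Vm = 59.8 · log₁₀[(Σ P·[cation]ₒ + Σ P·[anion]ᵢ) / (Σ P·[cation]ᵢ + Σ P·[anion]ₒ)]
Numerator = 1×4.54 + 0.11×147 + 0.16×21.7 = 24.18
Denominator = 1×159 + 0.11×17.5 + 0.16×109 = 178.4
Vm = 59.8 · log₁₀(0.13558) = 59.8 × (-0.8678) = -51.90 mV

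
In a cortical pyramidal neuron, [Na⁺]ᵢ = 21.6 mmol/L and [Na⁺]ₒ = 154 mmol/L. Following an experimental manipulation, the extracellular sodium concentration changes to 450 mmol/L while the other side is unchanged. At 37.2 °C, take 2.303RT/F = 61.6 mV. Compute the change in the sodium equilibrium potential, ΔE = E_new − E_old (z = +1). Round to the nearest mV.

29 mV

E_old = (61.6/1)·log₁₀(154/21.6) = 52.55 mV
E_new = (61.6/1)·log₁₀(450/21.6) = 81.24 mV
ΔE = 81.24 − (52.55) = 28.69 mV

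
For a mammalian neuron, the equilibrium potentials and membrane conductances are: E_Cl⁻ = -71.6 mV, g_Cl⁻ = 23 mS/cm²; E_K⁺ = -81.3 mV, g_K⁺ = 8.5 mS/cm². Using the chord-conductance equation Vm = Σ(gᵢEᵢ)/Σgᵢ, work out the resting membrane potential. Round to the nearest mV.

-74 mV

Σ gᵢEᵢ = 23·(-71.6) + 8.5·(-81.3) = -2337.85
Σ gᵢ = 23 + 8.5 = 31.5
Vm = -2337.85 / 31.5 = -74.22 mV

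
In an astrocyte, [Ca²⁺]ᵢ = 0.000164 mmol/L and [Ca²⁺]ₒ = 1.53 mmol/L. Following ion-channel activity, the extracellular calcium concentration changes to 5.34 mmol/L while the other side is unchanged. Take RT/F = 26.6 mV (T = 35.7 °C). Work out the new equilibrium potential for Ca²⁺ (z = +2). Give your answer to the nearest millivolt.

138 mV

After the shift: [Ca²⁺]_out = 5.34, [Ca²⁺]_in = 0.000164 mmol/L.
E_new = (26.6/2)·ln(5.34/0.000164) = 13.30 · (10.3909) = 138.20 mV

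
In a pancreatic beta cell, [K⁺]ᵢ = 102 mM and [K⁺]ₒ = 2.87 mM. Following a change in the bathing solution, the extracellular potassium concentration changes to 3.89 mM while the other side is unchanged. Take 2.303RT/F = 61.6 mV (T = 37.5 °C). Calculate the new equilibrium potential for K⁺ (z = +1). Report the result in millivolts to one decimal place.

After the shift: [K⁺]_out = 3.89, [K⁺]_in = 102 mM.
E_new = (61.6/1)·log₁₀(3.89/102) = 61.60 · (-1.4187) = -87.39 mV

-87.4 mV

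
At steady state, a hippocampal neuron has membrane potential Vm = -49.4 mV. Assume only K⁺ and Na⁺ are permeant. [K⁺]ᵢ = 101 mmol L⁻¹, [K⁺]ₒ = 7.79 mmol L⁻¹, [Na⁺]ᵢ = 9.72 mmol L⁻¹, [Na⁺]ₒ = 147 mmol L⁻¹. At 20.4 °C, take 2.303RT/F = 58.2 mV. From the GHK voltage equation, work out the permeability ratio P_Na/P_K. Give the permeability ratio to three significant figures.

0.0447

Let α = P_Na/P_K. GHK: Vm = 58.2·log₁₀[(Kₒ + α·Naₒ)/(Kᵢ + α·Naᵢ)].
10^(Vm/58.2) = 10^(-49.4/58.2) = 0.14165
So 0.14165·(Kᵢ + α·Naᵢ) = Kₒ + α·Naₒ → α = (0.14165·101.0 − 7.79) / (147.0 − 0.14165·9.72)
α = (14.31 − 7.79) / (147.0 − 1.377) = 6.516/145.6 = 0.04475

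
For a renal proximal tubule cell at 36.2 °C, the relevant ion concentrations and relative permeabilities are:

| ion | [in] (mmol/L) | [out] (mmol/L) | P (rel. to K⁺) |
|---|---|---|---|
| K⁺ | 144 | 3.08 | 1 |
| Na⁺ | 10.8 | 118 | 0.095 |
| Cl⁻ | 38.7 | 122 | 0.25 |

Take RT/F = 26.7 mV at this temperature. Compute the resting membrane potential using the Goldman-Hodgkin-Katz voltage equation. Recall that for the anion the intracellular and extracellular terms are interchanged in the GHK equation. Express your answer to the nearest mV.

Vm = 26.7 · ln[(Σ P·[cation]ₒ + Σ P·[anion]ᵢ) / (Σ P·[cation]ᵢ + Σ P·[anion]ₒ)]
Numerator = 1×3.08 + 0.095×118 + 0.25×38.7 = 23.97
Denominator = 1×144 + 0.095×10.8 + 0.25×122 = 175.5
Vm = 26.7 · ln(0.13653) = 26.7 × (-1.9912) = -53.16 mV

-53 mV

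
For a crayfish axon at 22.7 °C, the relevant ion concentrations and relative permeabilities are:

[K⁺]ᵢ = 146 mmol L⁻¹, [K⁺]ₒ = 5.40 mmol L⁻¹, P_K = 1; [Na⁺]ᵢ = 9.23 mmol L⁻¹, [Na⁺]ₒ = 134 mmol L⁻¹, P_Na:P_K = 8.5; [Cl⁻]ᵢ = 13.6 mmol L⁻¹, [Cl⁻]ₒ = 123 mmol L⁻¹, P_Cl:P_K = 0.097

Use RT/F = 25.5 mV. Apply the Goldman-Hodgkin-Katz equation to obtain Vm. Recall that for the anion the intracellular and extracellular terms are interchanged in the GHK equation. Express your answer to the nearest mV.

Vm = 25.5 · ln[(Σ P·[cation]ₒ + Σ P·[anion]ᵢ) / (Σ P·[cation]ᵢ + Σ P·[anion]ₒ)]
Numerator = 1×5.40 + 8.5×134 + 0.097×13.6 = 1146
Denominator = 1×146 + 8.5×9.23 + 0.097×123 = 236.4
Vm = 25.5 · ln(4.8468) = 25.5 × (1.5783) = 40.25 mV

40 mV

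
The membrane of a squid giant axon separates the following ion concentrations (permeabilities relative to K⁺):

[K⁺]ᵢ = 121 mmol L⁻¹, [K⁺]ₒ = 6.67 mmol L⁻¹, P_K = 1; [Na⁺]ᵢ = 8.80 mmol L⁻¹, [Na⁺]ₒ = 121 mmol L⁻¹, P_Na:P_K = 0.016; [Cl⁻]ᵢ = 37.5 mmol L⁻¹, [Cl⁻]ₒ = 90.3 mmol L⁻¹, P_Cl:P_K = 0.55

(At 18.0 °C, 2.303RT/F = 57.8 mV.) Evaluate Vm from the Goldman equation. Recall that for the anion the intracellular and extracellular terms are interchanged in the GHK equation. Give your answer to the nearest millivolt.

-44 mV

Vm = 57.8 · log₁₀[(Σ P·[cation]ₒ + Σ P·[anion]ᵢ) / (Σ P·[cation]ᵢ + Σ P·[anion]ₒ)]
Numerator = 1×6.67 + 0.016×121 + 0.55×37.5 = 29.23
Denominator = 1×121 + 0.016×8.80 + 0.55×90.3 = 170.8
Vm = 57.8 · log₁₀(0.17114) = 57.8 × (-0.7667) = -44.31 mV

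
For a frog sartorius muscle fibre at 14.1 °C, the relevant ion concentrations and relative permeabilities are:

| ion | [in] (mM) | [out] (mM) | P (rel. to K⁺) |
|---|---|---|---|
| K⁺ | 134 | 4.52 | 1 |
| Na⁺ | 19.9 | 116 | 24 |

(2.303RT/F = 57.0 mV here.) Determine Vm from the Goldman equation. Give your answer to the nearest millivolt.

38 mV

Vm = 57.0 · log₁₀[(Σ P·[cation]ₒ + Σ P·[anion]ᵢ) / (Σ P·[cation]ᵢ + Σ P·[anion]ₒ)]
Numerator = 1×4.52 + 24×116 = 2789
Denominator = 1×134 + 24×19.9 = 611.6
Vm = 57.0 · log₁₀(4.5594) = 57.0 × (0.6589) = 37.56 mV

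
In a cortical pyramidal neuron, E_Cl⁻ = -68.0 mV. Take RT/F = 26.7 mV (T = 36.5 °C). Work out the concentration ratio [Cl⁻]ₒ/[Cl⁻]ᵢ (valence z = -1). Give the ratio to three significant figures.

12.8

ln([out]/[in]) = E·z/(26.7) = -68.0 × -1 / 26.7 = 2.5468
[out]/[in] = e^(2.5468) = 12.77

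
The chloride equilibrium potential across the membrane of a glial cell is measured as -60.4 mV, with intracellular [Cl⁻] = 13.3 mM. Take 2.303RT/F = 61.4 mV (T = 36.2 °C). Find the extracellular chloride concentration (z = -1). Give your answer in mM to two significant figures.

Nernst: E = (61.4/-1) · log₁₀([out]/[in]), so log₁₀([out]/[in]) = -60.4 × -1 / 61.4 = 0.9837.
[out]/[in] = 10^(0.9837) = 9.632.
[out] = 9.632 × 13.3 = 128.1 mM.

130 mM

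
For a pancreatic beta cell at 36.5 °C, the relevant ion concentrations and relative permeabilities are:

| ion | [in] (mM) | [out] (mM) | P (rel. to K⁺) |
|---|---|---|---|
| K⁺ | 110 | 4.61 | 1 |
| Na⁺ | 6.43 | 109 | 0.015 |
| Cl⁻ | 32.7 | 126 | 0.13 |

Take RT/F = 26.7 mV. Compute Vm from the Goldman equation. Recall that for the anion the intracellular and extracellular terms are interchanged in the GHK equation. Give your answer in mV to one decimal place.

Vm = 26.7 · ln[(Σ P·[cation]ₒ + Σ P·[anion]ᵢ) / (Σ P·[cation]ᵢ + Σ P·[anion]ₒ)]
Numerator = 1×4.61 + 0.015×109 + 0.13×32.7 = 10.5
Denominator = 1×110 + 0.015×6.43 + 0.13×126 = 126.5
Vm = 26.7 · ln(0.082988) = 26.7 × (-2.4891) = -66.46 mV

-66.5 mV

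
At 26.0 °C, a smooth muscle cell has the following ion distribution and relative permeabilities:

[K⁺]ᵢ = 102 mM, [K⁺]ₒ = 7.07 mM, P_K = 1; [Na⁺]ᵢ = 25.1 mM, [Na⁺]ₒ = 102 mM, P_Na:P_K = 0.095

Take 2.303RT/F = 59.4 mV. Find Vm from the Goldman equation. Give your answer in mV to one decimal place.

-47.2 mV

Vm = 59.4 · log₁₀[(Σ P·[cation]ₒ + Σ P·[anion]ᵢ) / (Σ P·[cation]ᵢ + Σ P·[anion]ₒ)]
Numerator = 1×7.07 + 0.095×102 = 16.76
Denominator = 1×102 + 0.095×25.1 = 104.4
Vm = 59.4 · log₁₀(0.16056) = 59.4 × (-0.7944) = -47.19 mV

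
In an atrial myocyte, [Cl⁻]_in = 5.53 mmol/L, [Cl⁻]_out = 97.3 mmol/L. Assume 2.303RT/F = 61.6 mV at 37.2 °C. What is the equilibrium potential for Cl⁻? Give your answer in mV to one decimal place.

E = (61.6/z) · log₁₀([Cl⁻]_out/[Cl⁻]_in) with z = -1.
For an anion, dividing by z = -1 reverses the sign.
= (61.6/-1) · log₁₀(97.3/5.53) = -61.60 · log₁₀(17.59)
= -61.60 · (1.2454) = -76.72 mV

-76.7 mV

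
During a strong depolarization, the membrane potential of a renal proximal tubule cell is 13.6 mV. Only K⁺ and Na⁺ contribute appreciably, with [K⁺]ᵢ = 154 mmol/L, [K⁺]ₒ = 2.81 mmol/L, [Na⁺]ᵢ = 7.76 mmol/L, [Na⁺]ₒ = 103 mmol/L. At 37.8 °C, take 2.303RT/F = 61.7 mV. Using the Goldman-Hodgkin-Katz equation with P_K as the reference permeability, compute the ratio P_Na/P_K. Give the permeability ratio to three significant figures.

Let α = P_Na/P_K. GHK: Vm = 61.7·log₁₀[(Kₒ + α·Naₒ)/(Kᵢ + α·Naᵢ)].
10^(Vm/61.7) = 10^(13.6/61.7) = 1.6612
So 1.6612·(Kᵢ + α·Naᵢ) = Kₒ + α·Naₒ → α = (1.6612·154.0 − 2.81) / (103.0 − 1.6612·7.76)
α = (255.8 − 2.81) / (103.0 − 12.89) = 253/90.11 = 2.808

2.81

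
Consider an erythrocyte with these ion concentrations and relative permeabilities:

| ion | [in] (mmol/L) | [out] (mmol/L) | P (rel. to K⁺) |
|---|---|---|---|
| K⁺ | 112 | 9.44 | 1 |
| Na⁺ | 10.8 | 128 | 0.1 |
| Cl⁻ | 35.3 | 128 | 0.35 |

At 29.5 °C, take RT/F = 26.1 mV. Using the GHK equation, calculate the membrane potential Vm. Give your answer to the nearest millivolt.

-40 mV

Vm = 26.1 · ln[(Σ P·[cation]ₒ + Σ P·[anion]ᵢ) / (Σ P·[cation]ᵢ + Σ P·[anion]ₒ)]
Numerator = 1×9.44 + 0.1×128 + 0.35×35.3 = 34.59
Denominator = 1×112 + 0.1×10.8 + 0.35×128 = 157.9
Vm = 26.1 · ln(0.21912) = 26.1 × (-1.5181) = -39.62 mV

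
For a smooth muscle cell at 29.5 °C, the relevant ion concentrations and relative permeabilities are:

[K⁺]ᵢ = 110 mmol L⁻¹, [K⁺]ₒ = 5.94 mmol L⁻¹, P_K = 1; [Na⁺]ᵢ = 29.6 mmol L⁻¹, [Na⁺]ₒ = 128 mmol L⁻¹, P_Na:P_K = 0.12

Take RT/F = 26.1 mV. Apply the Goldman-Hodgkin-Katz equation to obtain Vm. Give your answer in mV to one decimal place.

Vm = 26.1 · ln[(Σ P·[cation]ₒ + Σ P·[anion]ᵢ) / (Σ P·[cation]ᵢ + Σ P·[anion]ₒ)]
Numerator = 1×5.94 + 0.12×128 = 21.3
Denominator = 1×110 + 0.12×29.6 = 113.6
Vm = 26.1 · ln(0.18758) = 26.1 × (-1.6736) = -43.68 mV

-43.7 mV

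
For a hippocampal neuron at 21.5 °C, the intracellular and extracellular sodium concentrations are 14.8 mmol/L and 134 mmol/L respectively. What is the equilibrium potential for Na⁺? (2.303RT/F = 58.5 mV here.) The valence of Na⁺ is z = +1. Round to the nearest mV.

E = (58.5/z) · log₁₀([Na⁺]_out/[Na⁺]_in) with z = +1.
= (58.5/1) · log₁₀(134/14.8) = 58.50 · log₁₀(9.054)
= 58.50 · (0.9568) = 55.98 mV

56 mV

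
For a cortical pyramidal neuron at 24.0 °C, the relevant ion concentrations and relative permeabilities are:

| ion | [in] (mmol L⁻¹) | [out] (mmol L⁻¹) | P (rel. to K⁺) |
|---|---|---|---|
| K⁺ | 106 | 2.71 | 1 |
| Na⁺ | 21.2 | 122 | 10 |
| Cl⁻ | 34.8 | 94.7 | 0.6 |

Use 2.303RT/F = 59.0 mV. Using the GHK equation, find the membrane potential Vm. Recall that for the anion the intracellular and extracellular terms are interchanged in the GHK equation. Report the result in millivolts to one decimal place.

30.7 mV

Vm = 59.0 · log₁₀[(Σ P·[cation]ₒ + Σ P·[anion]ᵢ) / (Σ P·[cation]ᵢ + Σ P·[anion]ₒ)]
Numerator = 1×2.71 + 10×122 + 0.6×34.8 = 1244
Denominator = 1×106 + 10×21.2 + 0.6×94.7 = 374.8
Vm = 59.0 · log₁₀(3.3178) = 59.0 × (0.5209) = 30.73 mV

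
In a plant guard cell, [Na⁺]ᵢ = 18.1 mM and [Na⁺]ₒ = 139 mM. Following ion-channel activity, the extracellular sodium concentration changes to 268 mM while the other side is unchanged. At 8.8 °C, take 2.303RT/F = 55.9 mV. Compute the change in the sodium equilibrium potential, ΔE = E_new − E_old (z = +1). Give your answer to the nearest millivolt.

E_old = (55.9/1)·log₁₀(139/18.1) = 49.49 mV
E_new = (55.9/1)·log₁₀(268/18.1) = 65.43 mV
ΔE = 65.43 − (49.49) = 15.94 mV

16 mV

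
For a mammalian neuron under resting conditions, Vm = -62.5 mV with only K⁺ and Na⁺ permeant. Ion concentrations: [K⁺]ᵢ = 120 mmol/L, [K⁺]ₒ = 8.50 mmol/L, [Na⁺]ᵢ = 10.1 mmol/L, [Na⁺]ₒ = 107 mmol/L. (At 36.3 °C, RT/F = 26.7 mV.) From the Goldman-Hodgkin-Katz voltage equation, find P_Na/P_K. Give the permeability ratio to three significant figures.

0.0288

Let α = P_Na/P_K. GHK: Vm = 26.7·ln[(Kₒ + α·Naₒ)/(Kᵢ + α·Naᵢ)].
e^(Vm/26.7) = e^(-62.5/26.7) = 0.096248
So 0.096248·(Kᵢ + α·Naᵢ) = Kₒ + α·Naₒ → α = (0.096248·120.0 − 8.5) / (107.0 − 0.096248·10.1)
α = (11.55 − 8.5) / (107.0 − 0.9721) = 3.05/106 = 0.02876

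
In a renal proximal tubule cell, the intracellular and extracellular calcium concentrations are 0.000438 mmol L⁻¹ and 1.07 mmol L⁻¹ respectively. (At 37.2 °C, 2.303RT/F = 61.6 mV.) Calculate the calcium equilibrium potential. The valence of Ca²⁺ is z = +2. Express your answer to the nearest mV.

E = (61.6/z) · log₁₀([Ca²⁺]_out/[Ca²⁺]_in) with z = +2.
= (61.6/2) · log₁₀(1.07/0.000438) = 30.80 · log₁₀(2443)
= 30.80 · (3.3879) = 104.35 mV

104 mV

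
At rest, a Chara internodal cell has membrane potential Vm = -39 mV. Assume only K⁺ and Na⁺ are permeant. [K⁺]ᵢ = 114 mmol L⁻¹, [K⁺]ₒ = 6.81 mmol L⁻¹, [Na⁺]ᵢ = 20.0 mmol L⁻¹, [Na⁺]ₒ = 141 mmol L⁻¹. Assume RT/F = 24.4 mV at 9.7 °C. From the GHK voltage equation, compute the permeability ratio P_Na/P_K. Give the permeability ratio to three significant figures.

Let α = P_Na/P_K. GHK: Vm = 24.4·ln[(Kₒ + α·Naₒ)/(Kᵢ + α·Naᵢ)].
e^(Vm/24.4) = e^(-39.0/24.4) = 0.20223
So 0.20223·(Kᵢ + α·Naᵢ) = Kₒ + α·Naₒ → α = (0.20223·114.0 − 6.81) / (141.0 − 0.20223·20.0)
α = (23.05 − 6.81) / (141.0 − 4.045) = 16.24/137 = 0.1186

0.119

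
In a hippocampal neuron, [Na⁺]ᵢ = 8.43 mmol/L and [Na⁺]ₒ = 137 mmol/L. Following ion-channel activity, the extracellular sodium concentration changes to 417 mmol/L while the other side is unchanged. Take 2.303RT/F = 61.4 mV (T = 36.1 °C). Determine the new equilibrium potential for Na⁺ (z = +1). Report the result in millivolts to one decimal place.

After the shift: [Na⁺]_out = 417, [Na⁺]_in = 8.43 mmol/L.
E_new = (61.4/1)·log₁₀(417/8.43) = 61.40 · (1.6943) = 104.03 mV

104.0 mV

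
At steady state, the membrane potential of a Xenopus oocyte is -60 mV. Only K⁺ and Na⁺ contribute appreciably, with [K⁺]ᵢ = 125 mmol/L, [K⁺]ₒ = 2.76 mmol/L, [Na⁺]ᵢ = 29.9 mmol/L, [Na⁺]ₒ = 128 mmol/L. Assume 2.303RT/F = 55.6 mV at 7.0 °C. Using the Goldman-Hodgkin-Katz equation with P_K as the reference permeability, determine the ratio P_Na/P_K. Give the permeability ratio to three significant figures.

0.0610

Let α = P_Na/P_K. GHK: Vm = 55.6·log₁₀[(Kₒ + α·Naₒ)/(Kᵢ + α·Naᵢ)].
10^(Vm/55.6) = 10^(-60.0/55.6) = 0.083342
So 0.083342·(Kᵢ + α·Naᵢ) = Kₒ + α·Naₒ → α = (0.083342·125.0 − 2.76) / (128.0 − 0.083342·29.9)
α = (10.42 − 2.76) / (128.0 − 2.492) = 7.658/125.5 = 0.06101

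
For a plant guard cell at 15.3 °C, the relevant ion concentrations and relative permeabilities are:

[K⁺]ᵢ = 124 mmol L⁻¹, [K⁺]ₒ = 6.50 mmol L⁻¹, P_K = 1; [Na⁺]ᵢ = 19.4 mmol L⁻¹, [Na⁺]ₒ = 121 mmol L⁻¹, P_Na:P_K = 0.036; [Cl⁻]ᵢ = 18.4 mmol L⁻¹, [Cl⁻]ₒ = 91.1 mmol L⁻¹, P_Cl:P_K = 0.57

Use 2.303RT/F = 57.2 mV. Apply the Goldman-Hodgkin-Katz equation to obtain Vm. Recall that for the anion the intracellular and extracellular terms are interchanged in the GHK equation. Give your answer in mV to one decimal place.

-52.5 mV

Vm = 57.2 · log₁₀[(Σ P·[cation]ₒ + Σ P·[anion]ᵢ) / (Σ P·[cation]ᵢ + Σ P·[anion]ₒ)]
Numerator = 1×6.50 + 0.036×121 + 0.57×18.4 = 21.34
Denominator = 1×124 + 0.036×19.4 + 0.57×91.1 = 176.6
Vm = 57.2 · log₁₀(0.12084) = 57.2 × (-0.9178) = -52.50 mV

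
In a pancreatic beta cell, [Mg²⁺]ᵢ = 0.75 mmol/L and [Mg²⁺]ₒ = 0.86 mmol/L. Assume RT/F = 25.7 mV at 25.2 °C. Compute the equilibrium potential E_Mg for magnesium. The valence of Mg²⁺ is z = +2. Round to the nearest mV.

E = (25.7/z) · ln([Mg²⁺]_out/[Mg²⁺]_in) with z = +2.
= (25.7/2) · ln(0.86/0.75) = 12.85 · ln(1.147)
= 12.85 · (0.1369) = 1.76 mV

2 mV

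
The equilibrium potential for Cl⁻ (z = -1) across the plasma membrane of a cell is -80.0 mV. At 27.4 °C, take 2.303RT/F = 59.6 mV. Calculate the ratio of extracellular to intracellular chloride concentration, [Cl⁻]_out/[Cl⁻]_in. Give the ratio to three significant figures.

log₁₀([out]/[in]) = E·z/(59.6) = -80.0 × -1 / 59.6 = 1.3423
[out]/[in] = 10^(1.3423) = 21.99

22.0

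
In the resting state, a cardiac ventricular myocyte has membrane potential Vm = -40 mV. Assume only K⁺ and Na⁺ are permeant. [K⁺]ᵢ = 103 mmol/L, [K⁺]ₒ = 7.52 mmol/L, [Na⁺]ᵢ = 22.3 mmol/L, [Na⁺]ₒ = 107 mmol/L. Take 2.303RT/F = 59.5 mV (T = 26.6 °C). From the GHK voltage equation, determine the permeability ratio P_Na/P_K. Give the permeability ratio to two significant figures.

0.14

Let α = P_Na/P_K. GHK: Vm = 59.5·log₁₀[(Kₒ + α·Naₒ)/(Kᵢ + α·Naᵢ)].
10^(Vm/59.5) = 10^(-40.0/59.5) = 0.21268
So 0.21268·(Kᵢ + α·Naᵢ) = Kₒ + α·Naₒ → α = (0.21268·103.0 − 7.52) / (107.0 − 0.21268·22.3)
α = (21.91 − 7.52) / (107.0 − 4.743) = 14.39/102.3 = 0.1407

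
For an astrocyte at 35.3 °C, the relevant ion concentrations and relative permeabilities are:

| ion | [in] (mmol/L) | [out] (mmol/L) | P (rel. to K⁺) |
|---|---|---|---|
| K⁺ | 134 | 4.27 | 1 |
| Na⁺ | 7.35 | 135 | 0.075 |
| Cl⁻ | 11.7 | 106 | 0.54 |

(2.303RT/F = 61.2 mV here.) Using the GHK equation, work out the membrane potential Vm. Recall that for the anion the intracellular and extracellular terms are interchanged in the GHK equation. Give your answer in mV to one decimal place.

Vm = 61.2 · log₁₀[(Σ P·[cation]ₒ + Σ P·[anion]ᵢ) / (Σ P·[cation]ᵢ + Σ P·[anion]ₒ)]
Numerator = 1×4.27 + 0.075×135 + 0.54×11.7 = 20.71
Denominator = 1×134 + 0.075×7.35 + 0.54×106 = 191.8
Vm = 61.2 · log₁₀(0.108) = 61.2 × (-0.9666) = -59.16 mV

-59.2 mV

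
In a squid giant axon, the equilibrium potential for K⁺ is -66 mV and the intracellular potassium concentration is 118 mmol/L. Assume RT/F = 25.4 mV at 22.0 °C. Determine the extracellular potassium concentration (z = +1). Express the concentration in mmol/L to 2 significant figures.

8.8 mmol/L

Nernst: E = (25.4/1) · ln([out]/[in]), so ln([out]/[in]) = -66.0 × 1 / 25.4 = -2.5984.
[out]/[in] = e^(-2.5984) = 0.07439.
[out] = 0.07439 × 118 = 8.778 mmol/L.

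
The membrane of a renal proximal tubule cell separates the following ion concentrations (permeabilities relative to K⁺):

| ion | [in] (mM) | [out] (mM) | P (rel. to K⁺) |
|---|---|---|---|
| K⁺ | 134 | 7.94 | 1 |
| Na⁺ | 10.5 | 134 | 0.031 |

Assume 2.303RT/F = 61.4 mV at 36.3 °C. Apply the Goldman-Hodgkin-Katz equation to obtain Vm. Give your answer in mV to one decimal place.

Vm = 61.4 · log₁₀[(Σ P·[cation]ₒ + Σ P·[anion]ᵢ) / (Σ P·[cation]ᵢ + Σ P·[anion]ₒ)]
Numerator = 1×7.94 + 0.031×134 = 12.09
Denominator = 1×134 + 0.031×10.5 = 134.3
Vm = 61.4 · log₁₀(0.090035) = 61.4 × (-1.0456) = -64.20 mV

-64.2 mV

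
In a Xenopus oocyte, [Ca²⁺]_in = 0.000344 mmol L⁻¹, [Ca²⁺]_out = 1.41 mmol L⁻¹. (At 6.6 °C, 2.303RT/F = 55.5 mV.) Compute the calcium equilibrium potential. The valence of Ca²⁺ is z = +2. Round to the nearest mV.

E = (55.5/z) · log₁₀([Ca²⁺]_out/[Ca²⁺]_in) with z = +2.
= (55.5/2) · log₁₀(1.41/0.000344) = 27.75 · log₁₀(4099)
= 27.75 · (3.6127) = 100.25 mV

100 mV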